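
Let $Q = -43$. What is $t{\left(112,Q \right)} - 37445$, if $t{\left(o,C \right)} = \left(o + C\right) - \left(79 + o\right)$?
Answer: $-37567$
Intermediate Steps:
$t{\left(o,C \right)} = -79 + C$ ($t{\left(o,C \right)} = \left(C + o\right) - \left(79 + o\right) = -79 + C$)
$t{\left(112,Q \right)} - 37445 = \left(-79 - 43\right) - 37445 = -122 - 37445 = -37567$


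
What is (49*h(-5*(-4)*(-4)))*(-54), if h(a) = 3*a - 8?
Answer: 656208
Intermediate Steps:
h(a) = -8 + 3*a
(49*h(-5*(-4)*(-4)))*(-54) = (49*(-8 + 3*(-5*(-4)*(-4))))*(-54) = (49*(-8 + 3*(20*(-4))))*(-54) = (49*(-8 + 3*(-80)))*(-54) = (49*(-8 - 240))*(-54) = (49*(-248))*(-54) = -12152*(-54) = 656208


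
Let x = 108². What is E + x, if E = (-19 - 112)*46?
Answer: 5638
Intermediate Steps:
E = -6026 (E = -131*46 = -6026)
x = 11664
E + x = -6026 + 11664 = 5638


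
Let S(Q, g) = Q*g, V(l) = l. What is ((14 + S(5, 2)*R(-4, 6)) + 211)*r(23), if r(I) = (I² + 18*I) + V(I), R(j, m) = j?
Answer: 178710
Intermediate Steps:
r(I) = I² + 19*I (r(I) = (I² + 18*I) + I = I² + 19*I)
((14 + S(5, 2)*R(-4, 6)) + 211)*r(23) = ((14 + (5*2)*(-4)) + 211)*(23*(19 + 23)) = ((14 + 10*(-4)) + 211)*(23*42) = ((14 - 40) + 211)*966 = (-26 + 211)*966 = 185*966 = 178710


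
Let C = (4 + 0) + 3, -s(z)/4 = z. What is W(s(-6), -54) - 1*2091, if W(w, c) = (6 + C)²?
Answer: -1922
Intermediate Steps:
s(z) = -4*z
C = 7 (C = 4 + 3 = 7)
W(w, c) = 169 (W(w, c) = (6 + 7)² = 13² = 169)
W(s(-6), -54) - 1*2091 = 169 - 1*2091 = 169 - 2091 = -1922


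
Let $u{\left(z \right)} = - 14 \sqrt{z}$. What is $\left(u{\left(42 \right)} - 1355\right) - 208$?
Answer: $-1563 - 14 \sqrt{42} \approx -1653.7$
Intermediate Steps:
$\left(u{\left(42 \right)} - 1355\right) - 208 = \left(- 14 \sqrt{42} - 1355\right) - 208 = \left(-1355 - 14 \sqrt{42}\right) - 208 = -1563 - 14 \sqrt{42}$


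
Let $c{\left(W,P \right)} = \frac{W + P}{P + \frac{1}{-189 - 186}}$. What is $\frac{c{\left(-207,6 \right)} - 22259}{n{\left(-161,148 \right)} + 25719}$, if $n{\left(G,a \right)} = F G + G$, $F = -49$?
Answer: $- \frac{50135866}{75222303} \approx -0.6665$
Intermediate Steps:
$n{\left(G,a \right)} = - 48 G$ ($n{\left(G,a \right)} = - 49 G + G = - 48 G$)
$c{\left(W,P \right)} = \frac{P + W}{- \frac{1}{375} + P}$ ($c{\left(W,P \right)} = \frac{P + W}{P + \frac{1}{-375}} = \frac{P + W}{P - \frac{1}{375}} = \frac{P + W}{- \frac{1}{375} + P}$)
$\frac{c{\left(-207,6 \right)} - 22259}{n{\left(-161,148 \right)} + 25719} = \frac{\frac{375 \left(6 - 207\right)}{-1 + 375 \cdot 6} - 22259}{\left(-48\right) \left(-161\right) + 25719} = \frac{375 \frac{1}{-1 + 2250} \left(-201\right) - 22259}{7728 + 25719} = \frac{375 \cdot \frac{1}{2249} \left(-201\right) - 22259}{33447} = \left(375 \cdot \frac{1}{2249} \left(-201\right) - 22259\right) \frac{1}{33447} = \left(- \frac{75375}{2249} - 22259\right) \frac{1}{33447} = \left(- \frac{50135866}{2249}\right) \frac{1}{33447} = - \frac{50135866}{75222303}$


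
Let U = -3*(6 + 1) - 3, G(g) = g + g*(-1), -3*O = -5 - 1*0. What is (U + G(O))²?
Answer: 576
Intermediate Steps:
O = 5/3 (O = -(-5 - 1*0)/3 = -(-5 + 0)/3 = -⅓*(-5) = 5/3 ≈ 1.6667)
G(g) = 0 (G(g) = g - g = 0)
U = -24 (U = -3*7 - 3 = -21 - 3 = -24)
(U + G(O))² = (-24 + 0)² = (-24)² = 576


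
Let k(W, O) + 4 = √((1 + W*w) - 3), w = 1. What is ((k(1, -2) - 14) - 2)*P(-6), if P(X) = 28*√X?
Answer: 28*I*√6*(-20 + I) ≈ -68.586 - 1371.7*I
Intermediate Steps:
k(W, O) = -4 + √(-2 + W) (k(W, O) = -4 + √((1 + W*1) - 3) = -4 + √((1 + W) - 3) = -4 + √(-2 + W))
((k(1, -2) - 14) - 2)*P(-6) = (((-4 + √(-2 + 1)) - 14) - 2)*(28*√(-6)) = (((-4 + √(-1)) - 14) - 2)*(28*(I*√6)) = (((-4 + I) - 14) - 2)*(28*I*√6) = ((-18 + I) - 2)*(28*I*√6) = (-20 + I)*(28*I*√6) = 28*I*√6*(-20 + I)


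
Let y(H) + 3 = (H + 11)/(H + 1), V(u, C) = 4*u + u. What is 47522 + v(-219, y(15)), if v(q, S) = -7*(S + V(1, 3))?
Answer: 379973/8 ≈ 47497.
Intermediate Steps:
V(u, C) = 5*u
y(H) = -3 + (11 + H)/(1 + H) (y(H) = -3 + (H + 11)/(H + 1) = -3 + (11 + H)/(1 + H))
v(q, S) = -35 - 7*S (v(q, S) = -7*(S + 5*1) = -7*(S + 5) = -7*(5 + S) = -35 - 7*S)
47522 + v(-219, y(15)) = 47522 + (-35 - 14*(4 - 1*15)/(1 + 15)) = 47522 + (-35 - 14*(4 - 15)/16) = 47522 + (-35 - 14*(-11)/16) = 47522 + (-35 - 7*(-11/8)) = 47522 + (-35 + 77/8) = 47522 - 203/8 = 379973/8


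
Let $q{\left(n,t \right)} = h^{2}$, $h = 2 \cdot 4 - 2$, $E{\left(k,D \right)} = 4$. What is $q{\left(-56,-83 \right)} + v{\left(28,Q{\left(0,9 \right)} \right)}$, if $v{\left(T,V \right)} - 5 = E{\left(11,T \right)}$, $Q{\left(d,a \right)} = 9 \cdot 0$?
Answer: $45$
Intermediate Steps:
$Q{\left(d,a \right)} = 0$
$h = 6$ ($h = 8 - 2 = 6$)
$v{\left(T,V \right)} = 9$ ($v{\left(T,V \right)} = 5 + 4 = 9$)
$q{\left(n,t \right)} = 36$ ($q{\left(n,t \right)} = 6^{2} = 36$)
$q{\left(-56,-83 \right)} + v{\left(28,Q{\left(0,9 \right)} \right)} = 36 + 9 = 45$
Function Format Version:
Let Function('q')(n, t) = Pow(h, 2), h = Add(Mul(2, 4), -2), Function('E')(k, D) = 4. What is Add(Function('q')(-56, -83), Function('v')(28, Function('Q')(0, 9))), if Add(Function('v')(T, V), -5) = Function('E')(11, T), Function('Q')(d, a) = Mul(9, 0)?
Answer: 45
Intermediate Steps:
Function('Q')(d, a) = 0
h = 6 (h = Add(8, -2) = 6)
Function('v')(T, V) = 9 (Function('v')(T, V) = Add(5, 4) = 9)
Function('q')(n, t) = 36 (Function('q')(n, t) = Pow(6, 2) = 36)
Add(Function('q')(-56, -83), Function('v')(28, Function('Q')(0, 9))) = Add(36, 9) = 45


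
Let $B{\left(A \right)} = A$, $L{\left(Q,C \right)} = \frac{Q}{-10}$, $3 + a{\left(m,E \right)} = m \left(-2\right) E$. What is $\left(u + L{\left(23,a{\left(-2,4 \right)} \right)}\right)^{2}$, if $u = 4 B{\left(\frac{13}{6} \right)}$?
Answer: $\frac{36481}{900} \approx 40.534$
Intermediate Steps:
$a{\left(m,E \right)} = -3 - 2 E m$ ($a{\left(m,E \right)} = -3 + m \left(-2\right) E = -3 + - 2 m E = -3 - 2 E m$)
$L{\left(Q,C \right)} = - \frac{Q}{10}$ ($L{\left(Q,C \right)} = Q \left(- \frac{1}{10}\right) = - \frac{Q}{10}$)
$u = \frac{26}{3}$ ($u = 4 \cdot \frac{13}{6} = \frac{26}{3} \approx 8.6667$)
$\left(u + L{\left(23,a{\left(-2,4 \right)} \right)}\right)^{2} = \left(\frac{26}{3} - \frac{23}{10}\right)^{2} = \left(\frac{191}{30}\right)^{2} = \frac{36481}{900}$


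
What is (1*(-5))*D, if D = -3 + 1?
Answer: 10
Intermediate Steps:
D = -2
(1*(-5))*D = (1*(-5))*(-2) = -5*(-2) = 10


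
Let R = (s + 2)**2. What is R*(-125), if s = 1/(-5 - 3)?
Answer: -28125/64 ≈ -439.45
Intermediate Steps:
s = -1/8 (s = 1/(-8) = -1/8 ≈ -0.12500)
R = 225/64 (R = (-1/8 + 2)**2 = (15/8)**2 = 225/64 ≈ 3.5156)
R*(-125) = (225/64)*(-125) = -28125/64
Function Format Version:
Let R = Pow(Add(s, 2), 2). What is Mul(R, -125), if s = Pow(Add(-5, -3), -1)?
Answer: Rational(-28125, 64) ≈ -439.45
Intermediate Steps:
s = Rational(-1, 8) (s = Pow(-8, -1) = Rational(-1, 8) ≈ -0.12500)
R = Rational(225, 64) (R = Pow(Add(Rational(-1, 8), 2), 2) = Pow(Rational(15, 8), 2) = Rational(225, 64) ≈ 3.5156)
Mul(R, -125) = Mul(Rational(225, 64), -125) = Rational(-28125, 64)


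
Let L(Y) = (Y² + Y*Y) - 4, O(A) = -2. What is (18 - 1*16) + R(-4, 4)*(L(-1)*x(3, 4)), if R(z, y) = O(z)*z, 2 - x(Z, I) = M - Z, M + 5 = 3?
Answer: -110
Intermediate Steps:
M = -2 (M = -5 + 3 = -2)
L(Y) = -4 + 2*Y² (L(Y) = (Y² + Y²) - 4 = 2*Y² - 4 = -4 + 2*Y²)
x(Z, I) = 4 + Z (x(Z, I) = 2 - (-2 - Z) = 2 + (2 + Z) = 4 + Z)
R(z, y) = -2*z
(18 - 1*16) + R(-4, 4)*(L(-1)*x(3, 4)) = (18 - 1*16) + (-2*(-4))*((-4 + 2*(-1)²)*(4 + 3)) = (18 - 16) + 8*((-4 + 2*1)*7) = 2 + 8*((-4 + 2)*7) = 2 + 8*(-2*7) = 2 + 8*(-14) = 2 - 112 = -110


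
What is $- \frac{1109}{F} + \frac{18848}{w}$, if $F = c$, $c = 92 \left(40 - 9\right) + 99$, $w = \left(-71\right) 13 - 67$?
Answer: $- \frac{28359179}{1460745} \approx -19.414$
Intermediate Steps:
$w = -990$ ($w = -923 - 67 = -990$)
$c = 2951$ ($c = 92 \left(40 - 9\right) + 99 = 92 \cdot 31 + 99 = 2852 + 99 = 2951$)
$F = 2951$
$- \frac{1109}{F} + \frac{18848}{w} = - \frac{1109}{2951} + \frac{18848}{-990} = \left(-1109\right) \frac{1}{2951} + 18848 \left(- \frac{1}{990}\right) = - \frac{1109}{2951} - \frac{9424}{495} = - \frac{28359179}{1460745}$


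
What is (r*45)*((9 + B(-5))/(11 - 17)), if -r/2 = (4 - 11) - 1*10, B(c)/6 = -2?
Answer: 765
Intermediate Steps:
B(c) = -12 (B(c) = 6*(-2) = -12)
r = 34 (r = -2*((4 - 11) - 1*10) = -2*(-7 - 10) = -2*(-17) = 34)
(r*45)*((9 + B(-5))/(11 - 17)) = (34*45)*((9 - 12)/(11 - 17)) = 1530*(-3/(-6)) = 1530*(-3*(-⅙)) = 1530*(½) = 765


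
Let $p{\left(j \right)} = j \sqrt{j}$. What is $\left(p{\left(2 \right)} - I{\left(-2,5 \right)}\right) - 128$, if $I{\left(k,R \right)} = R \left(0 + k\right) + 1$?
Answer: $-119 + 2 \sqrt{2} \approx -116.17$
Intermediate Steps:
$p{\left(j \right)} = j^{\frac{3}{2}}$
$I{\left(k,R \right)} = 1 + R k$ ($I{\left(k,R \right)} = R k + 1 = 1 + R k$)
$\left(p{\left(2 \right)} - I{\left(-2,5 \right)}\right) - 128 = \left(2^{\frac{3}{2}} - \left(1 + 5 \left(-2\right)\right)\right) - 128 = \left(2 \sqrt{2} - \left(1 - 10\right)\right) - 128 = \left(2 \sqrt{2} - -9\right) - 128 = \left(2 \sqrt{2} + 9\right) - 128 = \left(9 + 2 \sqrt{2}\right) - 128 = -119 + 2 \sqrt{2}$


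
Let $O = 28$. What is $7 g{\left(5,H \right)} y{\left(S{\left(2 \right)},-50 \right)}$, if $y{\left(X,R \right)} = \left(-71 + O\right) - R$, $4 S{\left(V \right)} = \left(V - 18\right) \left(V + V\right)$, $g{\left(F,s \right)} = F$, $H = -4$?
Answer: $245$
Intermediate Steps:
$S{\left(V \right)} = \frac{V \left(-18 + V\right)}{2}$ ($S{\left(V \right)} = \frac{\left(V - 18\right) \left(V + V\right)}{4} = \frac{\left(-18 + V\right) 2 V}{4} = \frac{2 V \left(-18 + V\right)}{4} = \frac{V \left(-18 + V\right)}{2}$)
$y{\left(X,R \right)} = -43 - R$ ($y{\left(X,R \right)} = \left(-71 + 28\right) - R = -43 - R$)
$7 g{\left(5,H \right)} y{\left(S{\left(2 \right)},-50 \right)} = 7 \cdot 5 \left(-43 - -50\right) = 35 \left(-43 + 50\right) = 35 \cdot 7 = 245$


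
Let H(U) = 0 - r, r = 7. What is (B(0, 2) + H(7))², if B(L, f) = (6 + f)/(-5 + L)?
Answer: 1849/25 ≈ 73.960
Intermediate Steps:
B(L, f) = (6 + f)/(-5 + L)
H(U) = -7 (H(U) = 0 - 1*7 = 0 - 7 = -7)
(B(0, 2) + H(7))² = ((6 + 2)/(-5 + 0) - 7)² = (8/(-5) - 7)² = (-⅕*8 - 7)² = (-8/5 - 7)² = (-43/5)² = 1849/25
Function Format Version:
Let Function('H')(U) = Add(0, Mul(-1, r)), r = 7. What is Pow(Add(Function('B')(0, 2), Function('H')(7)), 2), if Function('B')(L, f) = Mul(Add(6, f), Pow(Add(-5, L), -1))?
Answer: Rational(1849, 25) ≈ 73.960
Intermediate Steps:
Function('B')(L, f) = Mul(Pow(Add(-5, L), -1), Add(6, f))
Function('H')(U) = -7 (Function('H')(U) = Add(0, Mul(-1, 7)) = Add(0, -7) = -7)
Pow(Add(Function('B')(0, 2), Function('H')(7)), 2) = Pow(Add(Mul(Pow(Add(-5, 0), -1), Add(6, 2)), -7), 2) = Pow(Add(Mul(Pow(-5, -1), 8), -7), 2) = Pow(Add(Mul(Rational(-1, 5), 8), -7), 2) = Pow(Add(Rational(-8, 5), -7), 2) = Pow(Rational(-43, 5), 2) = Rational(1849, 25)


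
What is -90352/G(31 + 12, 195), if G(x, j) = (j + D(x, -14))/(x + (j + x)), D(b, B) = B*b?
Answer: 25388912/407 ≈ 62381.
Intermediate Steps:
G(x, j) = (j - 14*x)/(j + 2*x) (G(x, j) = (j - 14*x)/(x + (j + x)) = (j - 14*x)/(j + 2*x))
-90352/G(31 + 12, 195) = -90352*(195 + 2*(31 + 12))/(195 - 14*(31 + 12)) = -90352*(195 + 2*43)/(195 - 14*43) = -90352*(195 + 86)/(195 - 602) = -90352/(-407/281) = -90352*(-281/407) = 25388912/407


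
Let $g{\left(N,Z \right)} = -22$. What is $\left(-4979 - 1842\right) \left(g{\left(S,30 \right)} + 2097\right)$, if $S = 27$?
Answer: $-14153575$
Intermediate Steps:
$\left(-4979 - 1842\right) \left(g{\left(S,30 \right)} + 2097\right) = \left(-4979 - 1842\right) \left(-22 + 2097\right) = \left(-6821\right) 2075 = -14153575$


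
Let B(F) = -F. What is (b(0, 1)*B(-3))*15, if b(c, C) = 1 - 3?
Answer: -90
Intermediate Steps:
b(c, C) = -2
(b(0, 1)*B(-3))*15 = -(-2)*(-3)*15 = -2*3*15 = -6*15 = -90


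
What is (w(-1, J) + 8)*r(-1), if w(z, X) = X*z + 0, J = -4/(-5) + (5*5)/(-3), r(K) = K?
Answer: -233/15 ≈ -15.533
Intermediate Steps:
J = -113/15 (J = -4*(-⅕) + 25*(-⅓) = ⅘ - 25/3 = -113/15 ≈ -7.5333)
w(z, X) = X*z
(w(-1, J) + 8)*r(-1) = (-113/15*(-1) + 8)*(-1) = (113/15 + 8)*(-1) = (233/15)*(-1) = -233/15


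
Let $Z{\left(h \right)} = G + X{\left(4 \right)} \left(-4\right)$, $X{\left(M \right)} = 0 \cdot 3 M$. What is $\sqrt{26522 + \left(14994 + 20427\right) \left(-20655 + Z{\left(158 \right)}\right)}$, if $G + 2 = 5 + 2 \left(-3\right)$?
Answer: $4 i \sqrt{45731281} \approx 27050.0 i$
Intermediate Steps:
$X{\left(M \right)} = 0$ ($X{\left(M \right)} = 0 M = 0$)
$G = -3$ ($G = -2 + \left(5 + 2 \left(-3\right)\right) = -2 + \left(5 - 6\right) = -2 - 1 = -3$)
$Z{\left(h \right)} = -3$ ($Z{\left(h \right)} = -3 + 0 \left(-4\right) = -3 + 0 = -3$)
$\sqrt{26522 + \left(14994 + 20427\right) \left(-20655 + Z{\left(158 \right)}\right)} = \sqrt{26522 + \left(14994 + 20427\right) \left(-20655 - 3\right)} = \sqrt{26522 + 35421 \left(-20658\right)} = \sqrt{26522 - 731727018} = \sqrt{-731700496} = 4 i \sqrt{45731281}$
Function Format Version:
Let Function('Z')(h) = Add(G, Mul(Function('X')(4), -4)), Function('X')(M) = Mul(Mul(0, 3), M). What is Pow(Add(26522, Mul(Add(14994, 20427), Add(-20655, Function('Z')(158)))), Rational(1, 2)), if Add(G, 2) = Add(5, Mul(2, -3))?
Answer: Mul(4, I, Pow(45731281, Rational(1, 2))) ≈ Mul(27050., I)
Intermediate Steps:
Function('X')(M) = 0 (Function('X')(M) = Mul(0, M) = 0)
G = -3 (G = Add(-2, Add(5, Mul(2, -3))) = Add(-2, Add(5, -6)) = Add(-2, -1) = -3)
Function('Z')(h) = -3 (Function('Z')(h) = Add(-3, Mul(0, -4)) = Add(-3, 0) = -3)
Pow(Add(26522, Mul(Add(14994, 20427), Add(-20655, Function('Z')(158)))), Rational(1, 2)) = Pow(Add(26522, Mul(Add(14994, 20427), Add(-20655, -3))), Rational(1, 2)) = Pow(Add(26522, Mul(35421, -20658)), Rational(1, 2)) = Pow(Add(26522, -731727018), Rational(1, 2)) = Pow(-731700496, Rational(1, 2)) = Mul(4, I, Pow(45731281, Rational(1, 2)))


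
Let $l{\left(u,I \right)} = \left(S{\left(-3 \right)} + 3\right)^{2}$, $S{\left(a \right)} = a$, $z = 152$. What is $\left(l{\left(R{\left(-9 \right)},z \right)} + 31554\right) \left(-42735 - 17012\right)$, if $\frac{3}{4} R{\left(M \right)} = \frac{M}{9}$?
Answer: $-1885256838$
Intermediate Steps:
$R{\left(M \right)} = \frac{4 M}{27}$ ($R{\left(M \right)} = \frac{4 \frac{M}{9}}{3} = \frac{4 M}{27}$)
$l{\left(u,I \right)} = 0$ ($l{\left(u,I \right)} = \left(-3 + 3\right)^{2} = 0^{2} = 0$)
$\left(l{\left(R{\left(-9 \right)},z \right)} + 31554\right) \left(-42735 - 17012\right) = \left(0 + 31554\right) \left(-42735 - 17012\right) = 31554 \left(-59747\right) = -1885256838$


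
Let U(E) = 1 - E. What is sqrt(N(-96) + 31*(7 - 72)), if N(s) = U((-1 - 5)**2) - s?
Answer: I*sqrt(1954) ≈ 44.204*I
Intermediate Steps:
N(s) = -35 - s (N(s) = (1 - (-1 - 5)**2) - s = (1 - 1*(-6)**2) - s = (1 - 1*36) - s = (1 - 36) - s = -35 - s)
sqrt(N(-96) + 31*(7 - 72)) = sqrt((-35 - 1*(-96)) + 31*(7 - 72)) = sqrt((-35 + 96) + 31*(-65)) = sqrt(61 - 2015) = sqrt(-1954) = I*sqrt(1954)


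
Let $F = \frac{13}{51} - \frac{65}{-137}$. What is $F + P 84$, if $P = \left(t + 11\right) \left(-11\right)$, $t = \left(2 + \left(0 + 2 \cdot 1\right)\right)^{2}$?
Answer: $- \frac{174306580}{6987} \approx -24947.0$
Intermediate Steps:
$t = 16$ ($t = \left(2 + \left(0 + 2\right)\right)^{2} = \left(2 + 2\right)^{2} = 4^{2} = 16$)
$P = -297$ ($P = \left(16 + 11\right) \left(-11\right) = 27 \left(-11\right) = -297$)
$F = \frac{5096}{6987}$ ($F = 13 \cdot \frac{1}{51} - - \frac{65}{137} = \frac{13}{51} + \frac{65}{137} = \frac{5096}{6987} \approx 0.72935$)
$F + P 84 = \frac{5096}{6987} - 24948 = - \frac{174306580}{6987}$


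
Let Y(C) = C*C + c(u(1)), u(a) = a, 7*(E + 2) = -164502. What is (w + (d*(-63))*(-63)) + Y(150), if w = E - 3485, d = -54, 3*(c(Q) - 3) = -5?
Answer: -4595051/21 ≈ -2.1881e+5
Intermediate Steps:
E = -164516/7 (E = -2 + (⅐)*(-164502) = -2 - 164502/7 = -164516/7 ≈ -23502.)
c(Q) = 4/3 (c(Q) = 3 + (⅓)*(-5) = 3 - 5/3 = 4/3)
Y(C) = 4/3 + C² (Y(C) = C*C + 4/3 = C² + 4/3 = 4/3 + C²)
w = -188911/7 (w = -164516/7 - 3485 = -188911/7 ≈ -26987.)
(w + (d*(-63))*(-63)) + Y(150) = (-188911/7 - 54*(-63)*(-63)) + (4/3 + 150²) = (-188911/7 + 3402*(-63)) + (4/3 + 22500) = (-188911/7 - 214326) + 67504/3 = -1689193/7 + 67504/3 = -4595051/21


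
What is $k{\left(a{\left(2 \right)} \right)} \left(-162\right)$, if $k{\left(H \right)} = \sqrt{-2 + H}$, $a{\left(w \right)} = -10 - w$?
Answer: $- 162 i \sqrt{14} \approx - 606.15 i$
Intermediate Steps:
$k{\left(a{\left(2 \right)} \right)} \left(-162\right) = \sqrt{-2 - 12} \left(-162\right) = \sqrt{-14} \left(-162\right) = i \sqrt{14} \left(-162\right) = - 162 i \sqrt{14}$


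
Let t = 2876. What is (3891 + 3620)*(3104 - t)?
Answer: 1712508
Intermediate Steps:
(3891 + 3620)*(3104 - t) = (3891 + 3620)*(3104 - 1*2876) = 7511*(3104 - 2876) = 7511*228 = 1712508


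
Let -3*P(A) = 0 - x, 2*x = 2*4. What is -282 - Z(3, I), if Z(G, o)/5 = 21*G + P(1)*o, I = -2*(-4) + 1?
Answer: -657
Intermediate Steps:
x = 4 (x = (2*4)/2 = (½)*8 = 4)
P(A) = 4/3 (P(A) = -(0 - 1*4)/3 = -(0 - 4)/3 = -⅓*(-4) = 4/3)
I = 9 (I = 8 + 1 = 9)
Z(G, o) = 105*G + 20*o/3 (Z(G, o) = 5*(21*G + 4*o/3) = 105*G + 20*o/3)
-282 - Z(3, I) = -282 - (105*3 + (20/3)*9) = -282 - (315 + 60) = -282 - 1*375 = -282 - 375 = -657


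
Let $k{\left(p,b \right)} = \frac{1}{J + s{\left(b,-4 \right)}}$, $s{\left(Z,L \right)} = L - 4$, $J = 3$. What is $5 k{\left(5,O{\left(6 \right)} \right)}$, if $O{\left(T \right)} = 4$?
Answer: $-1$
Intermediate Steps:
$s{\left(Z,L \right)} = -4 + L$
$k{\left(p,b \right)} = - \frac{1}{5}$ ($k{\left(p,b \right)} = \frac{1}{3 - 8} = \frac{1}{-5} = - \frac{1}{5}$)
$5 k{\left(5,O{\left(6 \right)} \right)} = 5 \left(- \frac{1}{5}\right) = -1$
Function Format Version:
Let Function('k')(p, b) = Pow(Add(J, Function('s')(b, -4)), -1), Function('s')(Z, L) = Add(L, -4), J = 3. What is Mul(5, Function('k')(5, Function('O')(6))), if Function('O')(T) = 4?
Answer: -1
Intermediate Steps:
Function('s')(Z, L) = Add(-4, L)
Function('k')(p, b) = Rational(-1, 5) (Function('k')(p, b) = Pow(Add(3, Add(-4, -4)), -1) = Pow(Add(3, -8), -1) = Pow(-5, -1) = Rational(-1, 5))
Mul(5, Function('k')(5, Function('O')(6))) = Mul(5, Rational(-1, 5)) = -1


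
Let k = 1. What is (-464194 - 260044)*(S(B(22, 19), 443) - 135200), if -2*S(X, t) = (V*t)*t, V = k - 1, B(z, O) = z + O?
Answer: 97916977600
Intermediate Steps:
B(z, O) = O + z
V = 0 (V = 1 - 1 = 0)
S(X, t) = 0 (S(X, t) = -0*t*t/2 = -0*t = -½*0 = 0)
(-464194 - 260044)*(S(B(22, 19), 443) - 135200) = (-464194 - 260044)*(0 - 135200) = -724238*(-135200) = 97916977600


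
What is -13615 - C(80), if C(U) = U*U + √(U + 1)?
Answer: -20024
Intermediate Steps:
C(U) = U² + √(1 + U)
-13615 - C(80) = -13615 - (80² + √(1 + 80)) = -13615 - (6400 + √81) = -13615 - (6400 + 9) = -13615 - 1*6409 = -13615 - 6409 = -20024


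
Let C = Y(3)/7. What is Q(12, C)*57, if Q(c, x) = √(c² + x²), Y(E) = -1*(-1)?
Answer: 57*√7057/7 ≈ 684.05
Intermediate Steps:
Y(E) = 1
C = ⅐ (C = 1/7 = 1*(⅐) = ⅐ ≈ 0.14286)
Q(12, C)*57 = √(12² + (⅐)²)*57 = √(144 + 1/49)*57 = √(7057/49)*57 = (√7057/7)*57 = 57*√7057/7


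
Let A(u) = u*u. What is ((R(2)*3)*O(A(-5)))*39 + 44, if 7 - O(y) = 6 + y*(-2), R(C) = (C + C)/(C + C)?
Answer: 6011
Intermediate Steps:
R(C) = 1 (R(C) = (2*C)/((2*C)) = (2*C)*(1/(2*C)) = 1)
A(u) = u²
O(y) = 1 + 2*y (O(y) = 7 - (6 + y*(-2)) = 7 - (6 - 2*y) = 7 + (-6 + 2*y) = 1 + 2*y)
((R(2)*3)*O(A(-5)))*39 + 44 = ((1*3)*(1 + 2*(-5)²))*39 + 44 = (3*(1 + 2*25))*39 + 44 = (3*(1 + 50))*39 + 44 = (3*51)*39 + 44 = 153*39 + 44 = 5967 + 44 = 6011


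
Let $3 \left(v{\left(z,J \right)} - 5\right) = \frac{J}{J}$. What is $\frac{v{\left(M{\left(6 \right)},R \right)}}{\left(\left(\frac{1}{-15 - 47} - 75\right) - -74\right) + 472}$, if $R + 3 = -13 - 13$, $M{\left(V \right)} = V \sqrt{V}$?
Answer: $\frac{992}{87603} \approx 0.011324$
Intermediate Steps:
$M{\left(V \right)} = V^{\frac{3}{2}}$
$R = -29$ ($R = -3 - 26 = -29$)
$v{\left(z,J \right)} = \frac{16}{3}$ ($v{\left(z,J \right)} = 5 + \frac{J \frac{1}{J}}{3} = 5 + \frac{1}{3} \cdot 1 = 5 + \frac{1}{3} = \frac{16}{3}$)
$\frac{v{\left(M{\left(6 \right)},R \right)}}{\left(\left(\frac{1}{-15 - 47} - 75\right) - -74\right) + 472} = \frac{16}{3 \left(\left(\left(\frac{1}{-15 - 47} - 75\right) - -74\right) + 472\right)} = \frac{16}{3 \left(\left(\left(\frac{1}{-62} - 75\right) + 74\right) + 472\right)} = \frac{16}{3 \left(\left(\left(- \frac{1}{62} - 75\right) + 74\right) + 472\right)} = \frac{16}{3 \left(\left(- \frac{4651}{62} + 74\right) + 472\right)} = \frac{16}{3 \left(- \frac{63}{62} + 472\right)} = \frac{16}{3 \cdot \frac{29201}{62}} = \frac{16}{3} \cdot \frac{62}{29201} = \frac{992}{87603}$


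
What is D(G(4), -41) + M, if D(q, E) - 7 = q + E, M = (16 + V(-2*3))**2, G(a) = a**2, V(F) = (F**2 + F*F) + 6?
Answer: 8818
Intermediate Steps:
V(F) = 6 + 2*F**2 (V(F) = (F**2 + F**2) + 6 = 2*F**2 + 6 = 6 + 2*F**2)
M = 8836 (M = (16 + (6 + 2*(-2*3)**2))**2 = (16 + (6 + 2*(-6)**2))**2 = (16 + (6 + 2*36))**2 = (16 + (6 + 72))**2 = (16 + 78)**2 = 94**2 = 8836)
D(q, E) = 7 + E + q (D(q, E) = 7 + (q + E) = 7 + (E + q) = 7 + E + q)
D(G(4), -41) + M = (7 - 41 + 4**2) + 8836 = (7 - 41 + 16) + 8836 = -18 + 8836 = 8818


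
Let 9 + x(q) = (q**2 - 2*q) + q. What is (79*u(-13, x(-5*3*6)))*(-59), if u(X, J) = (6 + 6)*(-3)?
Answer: 167796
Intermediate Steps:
x(q) = -9 + q**2 - q (x(q) = -9 + ((q**2 - 2*q) + q) = -9 + (q**2 - q) = -9 + q**2 - q)
u(X, J) = -36 (u(X, J) = 12*(-3) = -36)
(79*u(-13, x(-5*3*6)))*(-59) = (79*(-36))*(-59) = -2844*(-59) = 167796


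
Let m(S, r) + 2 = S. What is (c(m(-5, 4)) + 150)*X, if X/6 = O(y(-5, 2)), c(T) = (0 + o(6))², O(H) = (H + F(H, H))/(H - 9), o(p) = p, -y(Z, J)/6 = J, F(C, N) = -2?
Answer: 744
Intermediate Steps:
m(S, r) = -2 + S
y(Z, J) = -6*J
O(H) = (-2 + H)/(-9 + H) (O(H) = (H - 2)/(H - 9) = (-2 + H)/(-9 + H))
c(T) = 36 (c(T) = (0 + 6)² = 6² = 36)
X = 4 (X = 6*((-2 - 6*2)/(-9 - 6*2)) = 6*((-2 - 12)/(-9 - 12)) = 6*(-14/(-21)) = 6*(-1/21*(-14)) = 6*(⅔) = 4)
(c(m(-5, 4)) + 150)*X = (36 + 150)*4 = 186*4 = 744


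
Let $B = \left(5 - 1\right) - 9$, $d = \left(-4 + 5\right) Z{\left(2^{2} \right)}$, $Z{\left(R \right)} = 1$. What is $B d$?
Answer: $-5$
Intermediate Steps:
$d = 1$ ($d = \left(-4 + 5\right) 1 = 1 \cdot 1 = 1$)
$B = -5$ ($B = \left(5 - 1\right) - 9 = 4 - 9 = -5$)
$B d = \left(-5\right) 1 = -5$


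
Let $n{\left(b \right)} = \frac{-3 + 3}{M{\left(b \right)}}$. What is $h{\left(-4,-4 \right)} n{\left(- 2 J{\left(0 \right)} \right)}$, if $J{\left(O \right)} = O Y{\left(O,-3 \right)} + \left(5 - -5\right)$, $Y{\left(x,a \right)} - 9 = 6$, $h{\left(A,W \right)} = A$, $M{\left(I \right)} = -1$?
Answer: $0$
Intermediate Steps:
$Y{\left(x,a \right)} = 15$ ($Y{\left(x,a \right)} = 9 + 6 = 15$)
$J{\left(O \right)} = 10 + 15 O$ ($J{\left(O \right)} = O 15 + \left(5 - -5\right) = 15 O + \left(5 + 5\right) = 15 O + 10 = 10 + 15 O$)
$n{\left(b \right)} = 0$ ($n{\left(b \right)} = \frac{-3 + 3}{-1} = 0 \left(-1\right) = 0$)
$h{\left(-4,-4 \right)} n{\left(- 2 J{\left(0 \right)} \right)} = \left(-4\right) 0 = 0$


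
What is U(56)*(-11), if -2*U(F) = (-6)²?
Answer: 198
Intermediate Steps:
U(F) = -18 (U(F) = -½*(-6)² = -½*36 = -18)
U(56)*(-11) = -18*(-11) = 198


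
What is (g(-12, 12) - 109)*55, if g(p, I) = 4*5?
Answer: -4895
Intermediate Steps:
g(p, I) = 20
(g(-12, 12) - 109)*55 = (20 - 109)*55 = -89*55 = -4895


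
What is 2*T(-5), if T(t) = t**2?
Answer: 50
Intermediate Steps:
2*T(-5) = 2*(-5)**2 = 2*25 = 50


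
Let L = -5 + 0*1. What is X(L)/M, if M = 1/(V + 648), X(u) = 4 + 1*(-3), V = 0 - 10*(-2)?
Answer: 668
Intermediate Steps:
V = 20 (V = 0 + 20 = 20)
L = -5 (L = -5 + 0 = -5)
X(u) = 1 (X(u) = 4 - 3 = 1)
M = 1/668 (M = 1/(20 + 648) = 1/668 ≈ 0.0014970)
X(L)/M = 1/(1/668) = 1*668 = 668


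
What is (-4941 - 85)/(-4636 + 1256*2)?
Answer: 2513/1062 ≈ 2.3663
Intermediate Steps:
(-4941 - 85)/(-4636 + 1256*2) = -5026/(-4636 + 2512) = -5026/(-2124) = -5026*(-1/2124) = 2513/1062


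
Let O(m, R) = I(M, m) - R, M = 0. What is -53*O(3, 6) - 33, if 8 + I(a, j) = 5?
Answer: 444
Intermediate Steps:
I(a, j) = -3 (I(a, j) = -8 + 5 = -3)
O(m, R) = -3 - R
-53*O(3, 6) - 33 = -53*(-3 - 1*6) - 33 = -53*(-3 - 6) - 33 = -53*(-9) - 33 = 477 - 33 = 444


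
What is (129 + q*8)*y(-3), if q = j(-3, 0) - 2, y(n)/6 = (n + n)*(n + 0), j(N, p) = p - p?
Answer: 12204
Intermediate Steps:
j(N, p) = 0
y(n) = 12*n² (y(n) = 6*((n + n)*(n + 0)) = 6*((2*n)*n) = 6*(2*n²) = 12*n²)
q = -2 (q = 0 - 2 = -2)
(129 + q*8)*y(-3) = (129 - 2*8)*(12*(-3)²) = (129 - 16)*(12*9) = 113*108 = 12204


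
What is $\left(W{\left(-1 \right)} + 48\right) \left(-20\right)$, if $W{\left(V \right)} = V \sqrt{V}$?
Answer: $-960 + 20 i \approx -960.0 + 20.0 i$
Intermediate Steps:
$W{\left(V \right)} = V^{\frac{3}{2}}$
$\left(W{\left(-1 \right)} + 48\right) \left(-20\right) = \left(\left(-1\right)^{\frac{3}{2}} + 48\right) \left(-20\right) = \left(- i + 48\right) \left(-20\right) = \left(48 - i\right) \left(-20\right) = -960 + 20 i$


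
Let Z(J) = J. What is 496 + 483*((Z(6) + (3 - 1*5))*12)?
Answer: 23680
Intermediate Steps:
496 + 483*((Z(6) + (3 - 1*5))*12) = 496 + 483*((6 + (3 - 1*5))*12) = 496 + 483*((6 + (3 - 5))*12) = 496 + 483*((6 - 2)*12) = 496 + 483*(4*12) = 496 + 483*48 = 496 + 23184 = 23680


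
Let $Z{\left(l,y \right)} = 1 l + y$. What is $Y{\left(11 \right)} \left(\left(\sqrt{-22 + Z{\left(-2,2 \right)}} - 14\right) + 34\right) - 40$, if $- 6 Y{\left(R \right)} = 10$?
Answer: $- \frac{220}{3} - \frac{5 i \sqrt{22}}{3} \approx -73.333 - 7.8174 i$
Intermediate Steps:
$Y{\left(R \right)} = - \frac{5}{3}$ ($Y{\left(R \right)} = \left(- \frac{1}{6}\right) 10 = - \frac{5}{3}$)
$Z{\left(l,y \right)} = l + y$
$Y{\left(11 \right)} \left(\left(\sqrt{-22 + Z{\left(-2,2 \right)}} - 14\right) + 34\right) - 40 = - \frac{5 \left(\left(\sqrt{-22 + \left(-2 + 2\right)} - 14\right) + 34\right)}{3} - 40 = - \frac{5 \left(\left(\sqrt{-22 + 0} - 14\right) + 34\right)}{3} - 40 = - \frac{5 \left(\left(\sqrt{-22} - 14\right) + 34\right)}{3} - 40 = - \frac{5 \left(\left(i \sqrt{22} - 14\right) + 34\right)}{3} - 40 = - \frac{5 \left(\left(-14 + i \sqrt{22}\right) + 34\right)}{3} - 40 = - \frac{5 \left(20 + i \sqrt{22}\right)}{3} - 40 = \left(- \frac{100}{3} - \frac{5 i \sqrt{22}}{3}\right) - 40 = - \frac{220}{3} - \frac{5 i \sqrt{22}}{3}$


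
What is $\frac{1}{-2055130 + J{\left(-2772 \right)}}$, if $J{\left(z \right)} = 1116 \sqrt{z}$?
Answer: $- \frac{13345}{27448128058} - \frac{1674 i \sqrt{77}}{1056752930233} \approx -4.8619 \cdot 10^{-7} - 1.39 \cdot 10^{-8} i$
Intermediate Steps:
$\frac{1}{-2055130 + J{\left(-2772 \right)}} = \frac{1}{-2055130 + 1116 \sqrt{-2772}} = \frac{1}{-2055130 + 1116 \cdot 6 i \sqrt{77}} = \frac{1}{-2055130 + 6696 i \sqrt{77}}$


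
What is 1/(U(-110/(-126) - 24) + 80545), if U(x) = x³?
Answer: 250047/17047044622 ≈ 1.4668e-5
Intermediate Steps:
1/(U(-110/(-126) - 24) + 80545) = 1/((-110/(-126) - 24)³ + 80545) = 1/((-110*(-1/126) - 24)³ + 80545) = 1/((55/63 - 24)³ + 80545) = 1/((-1457/63)³ + 80545) = 1/(-3092990993/250047 + 80545) = 1/(17047044622/250047) = 250047/17047044622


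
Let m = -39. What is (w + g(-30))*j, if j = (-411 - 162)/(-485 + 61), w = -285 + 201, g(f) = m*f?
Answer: 311139/212 ≈ 1467.6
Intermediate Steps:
g(f) = -39*f
w = -84
j = 573/424 (j = -573/(-424) = -573*(-1/424) = 573/424 ≈ 1.3514)
(w + g(-30))*j = (-84 - 39*(-30))*(573/424) = (-84 + 1170)*(573/424) = 1086*(573/424) = 311139/212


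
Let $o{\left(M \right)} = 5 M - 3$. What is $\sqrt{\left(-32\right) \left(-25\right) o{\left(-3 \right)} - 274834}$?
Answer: $i \sqrt{289234} \approx 537.8 i$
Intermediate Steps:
$o{\left(M \right)} = -3 + 5 M$
$\sqrt{\left(-32\right) \left(-25\right) o{\left(-3 \right)} - 274834} = \sqrt{\left(-32\right) \left(-25\right) \left(-3 + 5 \left(-3\right)\right) - 274834} = \sqrt{800 \left(-3 - 15\right) - 274834} = \sqrt{800 \left(-18\right) - 274834} = \sqrt{-14400 - 274834} = \sqrt{-289234} = i \sqrt{289234}$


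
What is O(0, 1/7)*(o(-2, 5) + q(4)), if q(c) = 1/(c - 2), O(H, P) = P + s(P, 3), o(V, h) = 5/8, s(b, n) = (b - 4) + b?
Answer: -225/56 ≈ -4.0179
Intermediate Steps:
s(b, n) = -4 + 2*b (s(b, n) = (-4 + b) + b = -4 + 2*b)
o(V, h) = 5/8 (o(V, h) = 5*(⅛) = 5/8)
O(H, P) = -4 + 3*P (O(H, P) = P + (-4 + 2*P) = -4 + 3*P)
q(c) = 1/(-2 + c)
O(0, 1/7)*(o(-2, 5) + q(4)) = (-4 + 3/7)*(5/8 + 1/(-2 + 4)) = (-4 + 3*(⅐))*(5/8 + 1/2) = (-4 + 3/7)*(5/8 + ½) = -25/7*9/8 = -225/56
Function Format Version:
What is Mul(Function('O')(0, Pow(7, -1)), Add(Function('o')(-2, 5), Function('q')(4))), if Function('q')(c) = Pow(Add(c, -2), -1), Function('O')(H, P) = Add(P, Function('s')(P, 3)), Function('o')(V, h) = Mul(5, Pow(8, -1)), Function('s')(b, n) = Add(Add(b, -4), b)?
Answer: Rational(-225, 56) ≈ -4.0179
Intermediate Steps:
Function('s')(b, n) = Add(-4, Mul(2, b)) (Function('s')(b, n) = Add(Add(-4, b), b) = Add(-4, Mul(2, b)))
Function('o')(V, h) = Rational(5, 8) (Function('o')(V, h) = Mul(5, Rational(1, 8)) = Rational(5, 8))
Function('O')(H, P) = Add(-4, Mul(3, P)) (Function('O')(H, P) = Add(P, Add(-4, Mul(2, P))) = Add(-4, Mul(3, P)))
Function('q')(c) = Pow(Add(-2, c), -1)
Mul(Function('O')(0, Pow(7, -1)), Add(Function('o')(-2, 5), Function('q')(4))) = Mul(Add(-4, Mul(3, Pow(7, -1))), Add(Rational(5, 8), Pow(Add(-2, 4), -1))) = Mul(Add(-4, Mul(3, Rational(1, 7))), Add(Rational(5, 8), Pow(2, -1))) = Mul(Add(-4, Rational(3, 7)), Add(Rational(5, 8), Rational(1, 2))) = Mul(Rational(-25, 7), Rational(9, 8)) = Rational(-225, 56)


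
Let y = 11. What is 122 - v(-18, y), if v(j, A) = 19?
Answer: 103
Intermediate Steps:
122 - v(-18, y) = 122 - 1*19 = 122 - 19 = 103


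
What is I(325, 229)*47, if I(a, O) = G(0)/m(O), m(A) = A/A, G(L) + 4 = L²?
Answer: -188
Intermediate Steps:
G(L) = -4 + L²
m(A) = 1
I(a, O) = -4 (I(a, O) = (-4 + 0²)/1 = (-4 + 0)*1 = -4*1 = -4)
I(325, 229)*47 = -4*47 = -188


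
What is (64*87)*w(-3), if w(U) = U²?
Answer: 50112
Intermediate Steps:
(64*87)*w(-3) = (64*87)*(-3)² = 5568*9 = 50112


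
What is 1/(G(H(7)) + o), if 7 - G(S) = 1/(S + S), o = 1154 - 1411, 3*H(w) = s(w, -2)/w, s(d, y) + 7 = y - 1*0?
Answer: -6/1493 ≈ -0.0040188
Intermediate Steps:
s(d, y) = -7 + y (s(d, y) = -7 + (y - 1*0) = -7 + (y + 0) = -7 + y)
H(w) = -3/w (H(w) = ((-7 - 2)/w)/3 = (-9/w)/3 = -3/w)
o = -257
G(S) = 7 - 1/(2*S) (G(S) = 7 - 1/(S + S) = 7 - 1/(2*S))
1/(G(H(7)) + o) = 1/((7 - 1/(2*((-3/7)))) - 257) = 1/((7 - 1/(2*((-3*⅐)))) - 257) = 1/((7 - 1/(2*(-3/7))) - 257) = 1/((7 - ½*(-7/3)) - 257) = 1/((7 + 7/6) - 257) = 1/(49/6 - 257) = 1/(-1493/6) = -6/1493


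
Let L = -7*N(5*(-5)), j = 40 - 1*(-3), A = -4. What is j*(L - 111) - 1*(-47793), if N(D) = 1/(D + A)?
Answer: 1247881/29 ≈ 43030.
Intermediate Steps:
N(D) = 1/(-4 + D) (N(D) = 1/(D - 4) = 1/(-4 + D))
j = 43 (j = 40 + 3 = 43)
L = 7/29 (L = -7/(-4 + 5*(-5)) = -7/(-4 - 25) = -7/(-29) = -7*(-1/29) = 7/29 ≈ 0.24138)
j*(L - 111) - 1*(-47793) = 43*(7/29 - 111) - 1*(-47793) = 43*(-3212/29) + 47793 = -138116/29 + 47793 = 1247881/29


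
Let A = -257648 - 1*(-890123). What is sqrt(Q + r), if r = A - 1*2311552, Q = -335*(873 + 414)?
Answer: I*sqrt(2110222) ≈ 1452.7*I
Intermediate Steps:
A = 632475 (A = -257648 + 890123 = 632475)
Q = -431145 (Q = -335*1287 = -431145)
r = -1679077 (r = 632475 - 1*2311552 = 632475 - 2311552 = -1679077)
sqrt(Q + r) = sqrt(-431145 - 1679077) = sqrt(-2110222) = I*sqrt(2110222)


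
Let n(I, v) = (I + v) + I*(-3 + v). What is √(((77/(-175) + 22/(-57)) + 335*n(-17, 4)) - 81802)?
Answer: I*√7460745789/285 ≈ 303.07*I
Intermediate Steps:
n(I, v) = I + v + I*(-3 + v)
√(((77/(-175) + 22/(-57)) + 335*n(-17, 4)) - 81802) = √(((77/(-175) + 22/(-57)) + 335*(4 - 2*(-17) - 17*4)) - 81802) = √(((77*(-1/175) + 22*(-1/57)) + 335*(4 + 34 - 68)) - 81802) = √(((-11/25 - 22/57) + 335*(-30)) - 81802) = √((-1177/1425 - 10050) - 81802) = √(-14322427/1425 - 81802) = √(-130890277/1425) = I*√7460745789/285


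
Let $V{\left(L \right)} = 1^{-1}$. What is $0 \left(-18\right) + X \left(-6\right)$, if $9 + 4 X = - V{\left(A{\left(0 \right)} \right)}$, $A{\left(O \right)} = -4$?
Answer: $15$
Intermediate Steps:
$V{\left(L \right)} = 1$
$X = - \frac{5}{2}$ ($X = - \frac{9}{4} + \frac{\left(-1\right) 1}{4} = - \frac{9}{4} + \frac{1}{4} \left(-1\right) = - \frac{9}{4} - \frac{1}{4} = - \frac{5}{2} \approx -2.5$)
$0 \left(-18\right) + X \left(-6\right) = 0 \left(-18\right) - -15 = 0 + 15 = 15$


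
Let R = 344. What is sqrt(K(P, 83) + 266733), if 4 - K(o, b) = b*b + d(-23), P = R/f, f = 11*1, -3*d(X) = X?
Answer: sqrt(2338563)/3 ≈ 509.75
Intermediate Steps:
d(X) = -X/3
f = 11
P = 344/11 ≈ 31.273
K(o, b) = -11/3 - b**2 (K(o, b) = 4 - (b*b - 1/3*(-23)) = 4 - (b**2 + 23/3) = 4 - (23/3 + b**2) = 4 + (-23/3 - b**2) = -11/3 - b**2)
sqrt(K(P, 83) + 266733) = sqrt((-11/3 - 1*83**2) + 266733) = sqrt((-11/3 - 1*6889) + 266733) = sqrt((-11/3 - 6889) + 266733) = sqrt(-20678/3 + 266733) = sqrt(779521/3) = sqrt(2338563)/3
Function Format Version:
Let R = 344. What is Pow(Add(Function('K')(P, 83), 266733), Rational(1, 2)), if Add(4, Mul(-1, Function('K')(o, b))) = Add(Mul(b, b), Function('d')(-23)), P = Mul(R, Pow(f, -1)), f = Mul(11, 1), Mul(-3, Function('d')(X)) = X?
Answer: Mul(Rational(1, 3), Pow(2338563, Rational(1, 2))) ≈ 509.75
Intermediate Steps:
Function('d')(X) = Mul(Rational(-1, 3), X)
f = 11
P = Rational(344, 11) (P = Mul(344, Pow(11, -1)) = Mul(344, Rational(1, 11)) = Rational(344, 11) ≈ 31.273)
Function('K')(o, b) = Add(Rational(-11, 3), Mul(-1, Pow(b, 2))) (Function('K')(o, b) = Add(4, Mul(-1, Add(Mul(b, b), Mul(Rational(-1, 3), -23)))) = Add(4, Mul(-1, Add(Pow(b, 2), Rational(23, 3)))) = Add(4, Mul(-1, Add(Rational(23, 3), Pow(b, 2)))) = Add(4, Add(Rational(-23, 3), Mul(-1, Pow(b, 2)))) = Add(Rational(-11, 3), Mul(-1, Pow(b, 2))))
Pow(Add(Function('K')(P, 83), 266733), Rational(1, 2)) = Pow(Add(Add(Rational(-11, 3), Mul(-1, Pow(83, 2))), 266733), Rational(1, 2)) = Pow(Add(Add(Rational(-11, 3), Mul(-1, 6889)), 266733), Rational(1, 2)) = Pow(Add(Add(Rational(-11, 3), -6889), 266733), Rational(1, 2)) = Pow(Add(Rational(-20678, 3), 266733), Rational(1, 2)) = Pow(Rational(779521, 3), Rational(1, 2)) = Mul(Rational(1, 3), Pow(2338563, Rational(1, 2)))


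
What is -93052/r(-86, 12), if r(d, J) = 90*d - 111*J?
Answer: 23263/2268 ≈ 10.257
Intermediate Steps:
r(d, J) = -111*J + 90*d
-93052/r(-86, 12) = -93052/(-111*12 + 90*(-86)) = -93052/(-1332 - 7740) = -93052/(-9072) = -93052*(-1/9072) = 23263/2268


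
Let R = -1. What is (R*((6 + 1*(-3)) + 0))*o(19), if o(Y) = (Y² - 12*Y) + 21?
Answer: -462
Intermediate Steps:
o(Y) = 21 + Y² - 12*Y
(R*((6 + 1*(-3)) + 0))*o(19) = (-((6 + 1*(-3)) + 0))*(21 + 19² - 12*19) = (-((6 - 3) + 0))*(21 + 361 - 228) = -(3 + 0)*154 = -1*3*154 = -3*154 = -462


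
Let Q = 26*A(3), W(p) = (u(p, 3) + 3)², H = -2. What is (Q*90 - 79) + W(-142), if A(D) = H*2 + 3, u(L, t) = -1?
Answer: -2415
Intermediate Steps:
A(D) = -1 (A(D) = -2*2 + 3 = -4 + 3 = -1)
W(p) = 4 (W(p) = (-1 + 3)² = 2² = 4)
Q = -26 (Q = 26*(-1) = -26)
(Q*90 - 79) + W(-142) = (-26*90 - 79) + 4 = (-2340 - 79) + 4 = -2419 + 4 = -2415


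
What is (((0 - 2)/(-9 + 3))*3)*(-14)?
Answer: -14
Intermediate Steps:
(((0 - 2)/(-9 + 3))*3)*(-14) = (-2/(-6)*3)*(-14) = (-2*(-⅙)*3)*(-14) = ((⅓)*3)*(-14) = 1*(-14) = -14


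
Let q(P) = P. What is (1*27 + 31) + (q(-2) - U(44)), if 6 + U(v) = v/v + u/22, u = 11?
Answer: 121/2 ≈ 60.500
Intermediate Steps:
U(v) = -9/2 (U(v) = -6 + (v/v + 11/22) = -6 + (1 + 11*(1/22)) = -6 + (1 + ½) = -6 + 3/2 = -9/2)
(1*27 + 31) + (q(-2) - U(44)) = (1*27 + 31) + (-2 - 1*(-9/2)) = (27 + 31) + (-2 + 9/2) = 58 + 5/2 = 121/2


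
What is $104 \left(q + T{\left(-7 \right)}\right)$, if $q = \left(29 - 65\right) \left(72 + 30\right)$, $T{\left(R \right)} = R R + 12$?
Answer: $-375544$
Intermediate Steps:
$T{\left(R \right)} = 12 + R^{2}$ ($T{\left(R \right)} = R^{2} + 12 = 12 + R^{2}$)
$q = -3672$ ($q = \left(-36\right) 102 = -3672$)
$104 \left(q + T{\left(-7 \right)}\right) = 104 \left(-3672 + \left(12 + \left(-7\right)^{2}\right)\right) = 104 \left(-3672 + \left(12 + 49\right)\right) = 104 \left(-3672 + 61\right) = 104 \left(-3611\right) = -375544$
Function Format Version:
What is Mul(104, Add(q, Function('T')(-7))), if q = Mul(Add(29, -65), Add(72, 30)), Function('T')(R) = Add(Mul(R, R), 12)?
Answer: -375544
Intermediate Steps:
Function('T')(R) = Add(12, Pow(R, 2)) (Function('T')(R) = Add(Pow(R, 2), 12) = Add(12, Pow(R, 2)))
q = -3672 (q = Mul(-36, 102) = -3672)
Mul(104, Add(q, Function('T')(-7))) = Mul(104, Add(-3672, Add(12, Pow(-7, 2)))) = Mul(104, Add(-3672, Add(12, 49))) = Mul(104, Add(-3672, 61)) = Mul(104, -3611) = -375544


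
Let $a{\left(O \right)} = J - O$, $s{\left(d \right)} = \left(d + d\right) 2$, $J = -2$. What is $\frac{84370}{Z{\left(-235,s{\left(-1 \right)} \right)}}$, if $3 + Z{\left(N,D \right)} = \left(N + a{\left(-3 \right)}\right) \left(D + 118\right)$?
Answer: $- \frac{84370}{26679} \approx -3.1624$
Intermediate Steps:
$s{\left(d \right)} = 4 d$ ($s{\left(d \right)} = 2 d 2 = 4 d$)
$a{\left(O \right)} = -2 - O$
$Z{\left(N,D \right)} = -3 + \left(1 + N\right) \left(118 + D\right)$ ($Z{\left(N,D \right)} = -3 + \left(N - -1\right) \left(D + 118\right) = -3 + \left(N + \left(-2 + 3\right)\right) \left(118 + D\right) = -3 + \left(N + 1\right) \left(118 + D\right) = -3 + \left(1 + N\right) \left(118 + D\right)$)
$\frac{84370}{Z{\left(-235,s{\left(-1 \right)} \right)}} = \frac{84370}{115 + 4 \left(-1\right) + 118 \left(-235\right) + 4 \left(-1\right) \left(-235\right)} = \frac{84370}{115 - 4 - 27730 - -940} = \frac{84370}{115 - 4 - 27730 + 940} = \frac{84370}{-26679} = 84370 \left(- \frac{1}{26679}\right) = - \frac{84370}{26679}$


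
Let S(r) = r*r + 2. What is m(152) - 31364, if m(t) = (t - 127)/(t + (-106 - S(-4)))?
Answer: -878167/28 ≈ -31363.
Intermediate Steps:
S(r) = 2 + r² (S(r) = r² + 2 = 2 + r²)
m(t) = (-127 + t)/(-124 + t) (m(t) = (t - 127)/(t + (-106 - (2 + (-4)²))) = (-127 + t)/(t + (-106 - (2 + 16))) = (-127 + t)/(t + (-106 - 1*18)) = (-127 + t)/(t + (-106 - 18)) = (-127 + t)/(t - 124) = (-127 + t)/(-124 + t))
m(152) - 31364 = (127 - 1*152)/(124 - 1*152) - 31364 = (127 - 152)/(124 - 152) - 31364 = -25/(-28) - 31364 = -1/28*(-25) - 31364 = 25/28 - 31364 = -878167/28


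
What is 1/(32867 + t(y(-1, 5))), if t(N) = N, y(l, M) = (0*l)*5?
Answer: 1/32867 ≈ 3.0426e-5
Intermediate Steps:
y(l, M) = 0 (y(l, M) = 0*5 = 0)
1/(32867 + t(y(-1, 5))) = 1/(32867 + 0) = 1/32867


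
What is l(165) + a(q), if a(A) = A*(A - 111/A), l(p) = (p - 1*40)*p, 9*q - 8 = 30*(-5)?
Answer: 1681798/81 ≈ 20763.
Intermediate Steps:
q = -142/9 (q = 8/9 + (30*(-5))/9 = 8/9 + (⅑)*(-150) = 8/9 - 50/3 = -142/9 ≈ -15.778)
l(p) = p*(-40 + p) (l(p) = (p - 40)*p = (-40 + p)*p = p*(-40 + p))
l(165) + a(q) = 165*(-40 + 165) + (-111 + (-142/9)²) = 165*125 + (-111 + 20164/81) = 20625 + 11173/81 = 1681798/81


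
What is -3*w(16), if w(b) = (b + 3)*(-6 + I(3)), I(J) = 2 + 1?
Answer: 171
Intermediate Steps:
I(J) = 3
w(b) = -9 - 3*b (w(b) = (b + 3)*(-6 + 3) = (3 + b)*(-3) = -9 - 3*b)
-3*w(16) = -3*(-9 - 3*16) = -3*(-9 - 48) = -3*(-57) = 171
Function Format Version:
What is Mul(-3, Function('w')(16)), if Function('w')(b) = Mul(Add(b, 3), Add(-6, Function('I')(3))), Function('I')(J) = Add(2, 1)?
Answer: 171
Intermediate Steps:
Function('I')(J) = 3
Function('w')(b) = Add(-9, Mul(-3, b)) (Function('w')(b) = Mul(Add(b, 3), Add(-6, 3)) = Mul(Add(3, b), -3) = Add(-9, Mul(-3, b)))
Mul(-3, Function('w')(16)) = Mul(-3, Add(-9, Mul(-3, 16))) = Mul(-3, Add(-9, -48)) = Mul(-3, -57) = 171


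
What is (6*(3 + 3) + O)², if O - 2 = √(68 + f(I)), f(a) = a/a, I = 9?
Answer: (38 + √69)² ≈ 2144.3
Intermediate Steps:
f(a) = 1
O = 2 + √69 (O = 2 + √(68 + 1) = 2 + √69 ≈ 10.307)
(6*(3 + 3) + O)² = (6*(3 + 3) + (2 + √69))² = (6*6 + (2 + √69))² = (36 + (2 + √69))² = (38 + √69)²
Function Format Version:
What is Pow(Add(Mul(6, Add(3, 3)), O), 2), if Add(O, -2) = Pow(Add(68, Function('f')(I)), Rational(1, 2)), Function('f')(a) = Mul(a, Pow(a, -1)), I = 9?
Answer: Pow(Add(38, Pow(69, Rational(1, 2))), 2) ≈ 2144.3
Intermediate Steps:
Function('f')(a) = 1
O = Add(2, Pow(69, Rational(1, 2))) (O = Add(2, Pow(Add(68, 1), Rational(1, 2))) = Add(2, Pow(69, Rational(1, 2))) ≈ 10.307)
Pow(Add(Mul(6, Add(3, 3)), O), 2) = Pow(Add(Mul(6, Add(3, 3)), Add(2, Pow(69, Rational(1, 2)))), 2) = Pow(Add(Mul(6, 6), Add(2, Pow(69, Rational(1, 2)))), 2) = Pow(Add(36, Add(2, Pow(69, Rational(1, 2)))), 2) = Pow(Add(38, Pow(69, Rational(1, 2))), 2)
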